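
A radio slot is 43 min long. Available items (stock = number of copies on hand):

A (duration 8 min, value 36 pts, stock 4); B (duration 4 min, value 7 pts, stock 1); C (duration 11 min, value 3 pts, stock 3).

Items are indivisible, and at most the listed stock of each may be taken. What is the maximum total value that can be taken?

151 pts

Best selections within duration 43 and stock limits:
- 4×A + 1×B: duration 36, value 151
- 4×A + 1×C: duration 43, value 147
Best: 151 pts.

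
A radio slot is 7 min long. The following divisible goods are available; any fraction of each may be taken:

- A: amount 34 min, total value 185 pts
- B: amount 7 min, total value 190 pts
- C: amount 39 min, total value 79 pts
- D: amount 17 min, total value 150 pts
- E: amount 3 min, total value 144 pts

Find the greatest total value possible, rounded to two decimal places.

252.57

Take in order of value per unit:
- E (144/3 per unit): all 3 → value 144, running total 144.00
- B (190/7 per unit): 4 of 7 → value 4×190/7 = 108.5714, running total 252.57
Total 252.57.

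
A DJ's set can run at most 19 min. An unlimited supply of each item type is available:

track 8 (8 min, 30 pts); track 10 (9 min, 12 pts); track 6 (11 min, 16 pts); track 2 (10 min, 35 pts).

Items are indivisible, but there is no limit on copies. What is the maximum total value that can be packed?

65 pts

Best value-per-unit is track 8 at 30/8; filling with it alone gives 2×30 = 60.
Optimal mix: 1×track 8 + 1×track 2 → duration 18, value 65.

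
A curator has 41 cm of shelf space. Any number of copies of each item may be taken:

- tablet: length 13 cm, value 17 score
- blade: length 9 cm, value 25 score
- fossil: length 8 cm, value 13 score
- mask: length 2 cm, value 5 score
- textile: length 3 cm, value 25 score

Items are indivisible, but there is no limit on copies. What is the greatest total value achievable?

330 score

Best value-per-unit is textile at 25/3; filling with it alone gives 13×25 = 325.
Optimal mix: 1×mask + 13×textile → length 41, value 330.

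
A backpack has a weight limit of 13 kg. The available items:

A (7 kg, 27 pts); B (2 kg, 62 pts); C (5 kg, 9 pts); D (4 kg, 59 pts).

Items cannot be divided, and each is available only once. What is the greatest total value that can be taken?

Check high-value combinations within 13 kg:
- A+B+D: weight 7+2+4=13, value 27+62+59=148
- B+C+D: weight 2+5+4=11, value 62+9+59=130
- B+D: weight 2+4=6, value 62+59=121
- A+B: weight 7+2=9, value 27+62=89
Best: 148 pts.

148 pts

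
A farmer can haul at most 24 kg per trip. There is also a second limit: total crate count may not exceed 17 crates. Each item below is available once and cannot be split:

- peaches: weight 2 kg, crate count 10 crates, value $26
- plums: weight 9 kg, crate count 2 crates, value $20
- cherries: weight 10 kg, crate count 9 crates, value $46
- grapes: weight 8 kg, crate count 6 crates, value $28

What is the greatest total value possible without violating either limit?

Feasible sets respecting both limits:
- cherries+grapes: weight 18, crate count 15, value 74
- plums+cherries: weight 19, crate count 11, value 66
- peaches+grapes: weight 10, crate count 16, value 54
Best: $74.

$74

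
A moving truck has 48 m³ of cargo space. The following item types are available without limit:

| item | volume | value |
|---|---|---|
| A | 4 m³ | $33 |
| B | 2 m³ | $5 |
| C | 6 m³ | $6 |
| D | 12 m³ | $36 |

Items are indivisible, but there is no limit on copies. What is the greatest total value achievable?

Best value-per-unit is A at 33/4, and filling with it alone uses volume 12×4=48. No mix of the others beats 12×33 = 396.

$396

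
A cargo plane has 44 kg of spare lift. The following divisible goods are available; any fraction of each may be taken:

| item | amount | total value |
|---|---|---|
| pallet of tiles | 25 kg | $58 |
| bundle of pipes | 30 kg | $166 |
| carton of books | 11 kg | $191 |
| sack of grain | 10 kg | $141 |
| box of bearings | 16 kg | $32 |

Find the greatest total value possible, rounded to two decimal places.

459.27

Take in order of value per unit:
- carton of books (191/11 per unit): all 11 → value 191, running total 191.00
- sack of grain (141/10 per unit): all 10 → value 141, running total 332.00
- bundle of pipes (166/30 per unit): 23 of 30 → value 23×166/30 = 127.2667, running total 459.27
Total 459.27.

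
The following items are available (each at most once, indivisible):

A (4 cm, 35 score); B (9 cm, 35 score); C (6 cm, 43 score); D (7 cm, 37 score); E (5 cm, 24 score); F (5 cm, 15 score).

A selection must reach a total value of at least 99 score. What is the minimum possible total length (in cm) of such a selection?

Subsets with value ≥ 99, sorted by total length:
- A+C+E: length 15, value 102
- A+C+D: length 17, value 115
- C+D+E: length 18, value 104
Minimum length: 15 cm.

15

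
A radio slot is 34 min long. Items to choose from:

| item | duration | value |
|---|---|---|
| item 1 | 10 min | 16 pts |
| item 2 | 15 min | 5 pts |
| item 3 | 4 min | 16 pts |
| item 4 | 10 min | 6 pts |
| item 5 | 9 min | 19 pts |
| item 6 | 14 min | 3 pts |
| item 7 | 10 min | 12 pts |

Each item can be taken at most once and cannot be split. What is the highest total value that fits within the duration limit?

63 pts

Check high-value combinations within 34 min:
- item 1+item 3+item 5+item 7: duration 10+4+9+10=33, value 16+16+19+12=63
- item 1+item 3+item 4+item 5: duration 10+4+10+9=33, value 16+16+6+19=57
- item 3+item 4+item 5+item 7: duration 4+10+9+10=33, value 16+6+19+12=53
- item 1+item 3+item 5: duration 10+4+9=23, value 16+16+19=51
Best: 63 pts.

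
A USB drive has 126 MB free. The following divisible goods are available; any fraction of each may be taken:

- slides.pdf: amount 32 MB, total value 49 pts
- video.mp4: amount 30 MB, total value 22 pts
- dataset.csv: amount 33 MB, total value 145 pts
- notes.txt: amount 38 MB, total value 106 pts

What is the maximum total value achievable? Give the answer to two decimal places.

Take in order of value per unit:
- dataset.csv (145/33 per unit): all 33 → value 145, running total 145.00
- notes.txt (106/38 per unit): all 38 → value 106, running total 251.00
- slides.pdf (49/32 per unit): all 32 → value 49, running total 300.00
- video.mp4 (22/30 per unit): 23 of 30 → value 23×22/30 = 16.8667, running total 316.87
Total 316.87.

316.87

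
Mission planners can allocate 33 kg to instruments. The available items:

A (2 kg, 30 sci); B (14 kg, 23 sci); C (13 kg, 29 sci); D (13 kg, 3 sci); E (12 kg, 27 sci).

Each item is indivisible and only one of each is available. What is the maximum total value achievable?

Check high-value combinations within 33 kg:
- A+C+E: mass 2+13+12=27, value 30+29+27=86
- A+B+C: mass 2+14+13=29, value 30+23+29=82
- A+B+E: mass 2+14+12=28, value 30+23+27=80
Best: 86 sci.

86 sci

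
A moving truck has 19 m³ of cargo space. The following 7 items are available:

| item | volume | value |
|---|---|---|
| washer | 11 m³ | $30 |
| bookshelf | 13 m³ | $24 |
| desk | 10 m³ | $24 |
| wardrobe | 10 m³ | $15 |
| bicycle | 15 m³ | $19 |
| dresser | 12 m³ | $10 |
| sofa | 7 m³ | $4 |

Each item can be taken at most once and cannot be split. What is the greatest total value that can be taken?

$34

This is a 0/1 knapsack; check combinations near the capacity.
- washer+sofa: volume 11+7=18, value 30+4=34
- washer: volume 11, value 30
- desk+sofa: volume 10+7=17, value 24+4=28
Best: $34.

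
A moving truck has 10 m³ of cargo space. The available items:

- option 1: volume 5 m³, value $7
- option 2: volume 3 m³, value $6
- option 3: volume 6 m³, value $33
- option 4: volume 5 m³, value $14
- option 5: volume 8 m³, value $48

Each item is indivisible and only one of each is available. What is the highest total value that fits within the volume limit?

This is a 0/1 knapsack; check combinations near the capacity.
- option 5: volume 8, value 48
- option 2+option 3: volume 3+6=9, value 6+33=39
- option 3: volume 6, value 33
- option 1+option 4: volume 5+5=10, value 7+14=21
- option 2+option 4: volume 3+5=8, value 6+14=20
Best: $48.

$48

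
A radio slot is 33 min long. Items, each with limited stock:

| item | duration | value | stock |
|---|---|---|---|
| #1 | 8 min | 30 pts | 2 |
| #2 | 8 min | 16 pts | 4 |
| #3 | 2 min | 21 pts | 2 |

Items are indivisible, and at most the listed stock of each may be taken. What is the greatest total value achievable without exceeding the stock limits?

118 pts

Top feasible selections:
- 2×#1 + 1×#2 + 2×#3: duration 28, value 118
- 1×#1 + 2×#2 + 2×#3: duration 28, value 104
- 2×#1 + 2×#3: duration 20, value 102
- 2×#1 + 1×#2 + 1×#3: duration 26, value 97
Best: 118 pts.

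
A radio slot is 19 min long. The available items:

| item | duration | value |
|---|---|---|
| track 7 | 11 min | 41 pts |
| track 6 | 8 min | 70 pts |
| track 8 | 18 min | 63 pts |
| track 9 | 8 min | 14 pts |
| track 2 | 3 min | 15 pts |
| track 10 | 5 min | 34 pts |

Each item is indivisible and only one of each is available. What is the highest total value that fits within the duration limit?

119 pts

This is a 0/1 knapsack; check combinations near the capacity.
- track 6+track 2+track 10: duration 8+3+5=16, value 70+15+34=119
- track 7+track 6: duration 11+8=19, value 41+70=111
- track 6+track 10: duration 8+5=13, value 70+34=104
Best: 119 pts.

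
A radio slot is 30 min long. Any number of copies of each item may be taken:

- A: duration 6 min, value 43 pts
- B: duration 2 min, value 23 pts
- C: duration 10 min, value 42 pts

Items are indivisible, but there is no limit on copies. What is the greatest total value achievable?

Best value-per-unit is B at 23/2, and filling with it alone uses duration 15×2=30. No mix of the others beats 15×23 = 345.

345 pts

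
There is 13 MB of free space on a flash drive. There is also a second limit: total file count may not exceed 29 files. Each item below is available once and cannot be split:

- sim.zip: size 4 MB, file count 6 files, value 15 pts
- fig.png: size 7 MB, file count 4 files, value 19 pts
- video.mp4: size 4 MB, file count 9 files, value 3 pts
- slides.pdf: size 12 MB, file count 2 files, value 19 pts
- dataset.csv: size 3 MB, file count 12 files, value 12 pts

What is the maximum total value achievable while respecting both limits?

Feasible sets respecting both limits:
- sim.zip+fig.png: size 11, file count 10, value 34
- fig.png+dataset.csv: size 10, file count 16, value 31
- sim.zip+video.mp4+dataset.csv: size 11, file count 27, value 30
- sim.zip+dataset.csv: size 7, file count 18, value 27
Best: 34 pts.

34 pts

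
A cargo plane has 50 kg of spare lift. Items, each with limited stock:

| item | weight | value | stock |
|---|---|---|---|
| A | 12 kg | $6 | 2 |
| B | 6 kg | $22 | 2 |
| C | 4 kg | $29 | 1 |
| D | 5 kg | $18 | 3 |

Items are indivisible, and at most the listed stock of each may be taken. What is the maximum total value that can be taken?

$133

Best selections within weight 50 and stock limits:
- 1×A + 2×B + 1×C + 3×D: weight 43, value 133
- 2×B + 1×C + 3×D: weight 31, value 127
- 2×A + 2×B + 1×C + 2×D: weight 50, value 121
- 2×A + 1×B + 1×C + 3×D: weight 49, value 117
Best: $133.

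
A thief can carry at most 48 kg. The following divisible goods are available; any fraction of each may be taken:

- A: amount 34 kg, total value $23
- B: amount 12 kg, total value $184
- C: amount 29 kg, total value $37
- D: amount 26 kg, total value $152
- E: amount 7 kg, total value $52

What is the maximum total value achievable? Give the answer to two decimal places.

Take in order of value per unit:
- B (184/12 per unit): all 12 → value 184, running total 184.00
- E (52/7 per unit): all 7 → value 52, running total 236.00
- D (152/26 per unit): all 26 → value 152, running total 388.00
- C (37/29 per unit): 3 of 29 → value 3×37/29 = 3.8276, running total 391.83
Total 391.83.

391.83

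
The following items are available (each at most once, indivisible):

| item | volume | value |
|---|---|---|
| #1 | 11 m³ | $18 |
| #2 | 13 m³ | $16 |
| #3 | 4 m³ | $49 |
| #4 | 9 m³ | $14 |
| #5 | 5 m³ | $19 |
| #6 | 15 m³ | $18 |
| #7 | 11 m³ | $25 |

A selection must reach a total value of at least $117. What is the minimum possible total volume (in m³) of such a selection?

40

Subsets with value ≥ 117, sorted by total volume:
- #1+#3+#4+#5+#7: volume 40, value 125
- #2+#3+#4+#5+#7: volume 42, value 123
Minimum volume: 40 m³.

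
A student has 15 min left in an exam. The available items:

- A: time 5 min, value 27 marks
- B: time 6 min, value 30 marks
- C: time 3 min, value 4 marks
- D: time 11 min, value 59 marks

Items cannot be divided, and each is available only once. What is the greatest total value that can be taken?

Check high-value combinations within 15 min:
- C+D: time 3+11=14, value 4+59=63
- A+B+C: time 5+6+3=14, value 27+30+4=61
- D: time 11, value 59
Best: 63 marks.

63 marks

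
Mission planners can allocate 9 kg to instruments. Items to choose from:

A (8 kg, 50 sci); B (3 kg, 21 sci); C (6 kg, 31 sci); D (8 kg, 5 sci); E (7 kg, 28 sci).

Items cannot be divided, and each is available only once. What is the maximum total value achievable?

52 sci

Check high-value combinations within 9 kg:
- B+C: mass 3+6=9, value 21+31=52
- A: mass 8, value 50
- C: mass 6, value 31
- E: mass 7, value 28
- B: mass 3, value 21
Best: 52 sci.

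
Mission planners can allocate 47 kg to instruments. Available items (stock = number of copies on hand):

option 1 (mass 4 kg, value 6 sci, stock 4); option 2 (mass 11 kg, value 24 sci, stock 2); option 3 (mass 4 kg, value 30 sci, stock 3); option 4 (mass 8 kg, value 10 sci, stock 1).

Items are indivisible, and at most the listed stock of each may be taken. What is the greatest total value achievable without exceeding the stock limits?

Best selections within mass 47 and stock limits:
- 3×option 1 + 2×option 2 + 3×option 3: mass 46, value 156
- 1×option 1 + 2×option 2 + 3×option 3 + 1×option 4: mass 46, value 154
- 2×option 1 + 2×option 2 + 3×option 3: mass 42, value 150
- 2×option 2 + 3×option 3 + 1×option 4: mass 42, value 148
Best: 156 sci.

156 sci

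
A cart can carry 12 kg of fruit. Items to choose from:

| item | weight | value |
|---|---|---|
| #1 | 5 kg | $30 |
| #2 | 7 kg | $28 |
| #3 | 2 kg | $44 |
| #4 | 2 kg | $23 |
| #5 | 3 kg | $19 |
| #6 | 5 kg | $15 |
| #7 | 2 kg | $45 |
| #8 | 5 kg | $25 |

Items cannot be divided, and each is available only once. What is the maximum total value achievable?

$142

Check high-value combinations within 12 kg:
- #1+#3+#4+#7: weight 5+2+2+2=11, value 30+44+23+45=142
- #1+#3+#5+#7: weight 5+2+3+2=12, value 30+44+19+45=138
- #3+#4+#7+#8: weight 2+2+2+5=11, value 44+23+45+25=137
- #3+#5+#7+#8: weight 2+3+2+5=12, value 44+19+45+25=133
Best: $142.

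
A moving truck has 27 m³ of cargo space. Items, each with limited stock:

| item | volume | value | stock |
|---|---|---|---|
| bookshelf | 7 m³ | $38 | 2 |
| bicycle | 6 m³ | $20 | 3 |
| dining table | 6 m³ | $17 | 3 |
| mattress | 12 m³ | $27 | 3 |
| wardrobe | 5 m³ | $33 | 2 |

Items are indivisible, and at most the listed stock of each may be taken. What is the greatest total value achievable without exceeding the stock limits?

Top feasible selections:
- 2×bookshelf + 2×wardrobe: volume 24, value 142
- 2×bookshelf + 1×bicycle + 1×wardrobe: volume 25, value 129
- 2×bookshelf + 1×dining table + 1×wardrobe: volume 25, value 126
Best: $142.

$142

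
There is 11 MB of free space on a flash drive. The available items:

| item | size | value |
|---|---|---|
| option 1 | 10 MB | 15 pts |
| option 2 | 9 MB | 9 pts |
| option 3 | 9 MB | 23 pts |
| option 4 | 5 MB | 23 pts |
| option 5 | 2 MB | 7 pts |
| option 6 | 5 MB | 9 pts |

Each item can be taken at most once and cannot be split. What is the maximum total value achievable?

Check high-value combinations within 11 MB:
- option 4+option 6: size 5+5=10, value 23+9=32
- option 4+option 5: size 5+2=7, value 23+7=30
- option 3+option 5: size 9+2=11, value 23+7=30
- option 4: size 5, value 23
Best: 32 pts.

32 pts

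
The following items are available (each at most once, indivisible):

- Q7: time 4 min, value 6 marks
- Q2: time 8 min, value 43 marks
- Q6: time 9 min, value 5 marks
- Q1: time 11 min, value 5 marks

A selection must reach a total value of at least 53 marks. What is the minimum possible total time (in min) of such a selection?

Subsets with value ≥ 53, sorted by total time:
- Q7+Q2+Q6: time 21, value 54
- Q7+Q2+Q1: time 23, value 54
- Q2+Q6+Q1: time 28, value 53
Minimum time: 21 min.

21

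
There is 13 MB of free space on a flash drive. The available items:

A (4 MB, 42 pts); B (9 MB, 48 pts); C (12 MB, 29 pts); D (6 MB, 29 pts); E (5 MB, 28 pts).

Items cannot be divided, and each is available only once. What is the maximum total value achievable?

This is a 0/1 knapsack; check combinations near the capacity.
- A+B: size 4+9=13, value 42+48=90
- A+D: size 4+6=10, value 42+29=71
- A+E: size 4+5=9, value 42+28=70
- D+E: size 6+5=11, value 29+28=57
Best: 90 pts.

90 pts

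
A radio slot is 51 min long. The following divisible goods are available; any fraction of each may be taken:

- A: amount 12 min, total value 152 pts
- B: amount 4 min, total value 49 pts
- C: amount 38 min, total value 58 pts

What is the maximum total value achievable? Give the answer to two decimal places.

Take in order of value per unit:
- A (152/12 per unit): all 12 → value 152, running total 152.00
- B (49/4 per unit): all 4 → value 49, running total 201.00
- C (58/38 per unit): 35 of 38 → value 35×58/38 = 53.4211, running total 254.42
Total 254.42.

254.42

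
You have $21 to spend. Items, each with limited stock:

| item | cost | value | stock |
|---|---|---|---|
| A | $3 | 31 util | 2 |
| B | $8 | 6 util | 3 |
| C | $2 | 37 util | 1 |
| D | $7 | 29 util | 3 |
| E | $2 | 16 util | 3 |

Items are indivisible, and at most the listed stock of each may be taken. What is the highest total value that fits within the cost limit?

Best selections within cost 21 and stock limits:
- 2×A + 1×C + 1×D + 3×E: cost 21, value 176
- 2×A + 1×C + 1×D + 2×E: cost 19, value 160
- 2×A + 1×C + 3×E: cost 14, value 147
Best: 176 util.

176 util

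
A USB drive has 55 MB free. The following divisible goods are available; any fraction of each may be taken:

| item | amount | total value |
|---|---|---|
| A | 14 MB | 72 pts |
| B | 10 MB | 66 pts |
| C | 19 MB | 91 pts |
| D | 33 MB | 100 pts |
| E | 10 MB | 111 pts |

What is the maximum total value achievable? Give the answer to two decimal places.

346.06

Take in order of value per unit:
- E (111/10 per unit): all 10 → value 111, running total 111.00
- B (66/10 per unit): all 10 → value 66, running total 177.00
- A (72/14 per unit): all 14 → value 72, running total 249.00
- C (91/19 per unit): all 19 → value 91, running total 340.00
- D (100/33 per unit): 2 of 33 → value 2×100/33 = 6.0606, running total 346.06
Total 346.06.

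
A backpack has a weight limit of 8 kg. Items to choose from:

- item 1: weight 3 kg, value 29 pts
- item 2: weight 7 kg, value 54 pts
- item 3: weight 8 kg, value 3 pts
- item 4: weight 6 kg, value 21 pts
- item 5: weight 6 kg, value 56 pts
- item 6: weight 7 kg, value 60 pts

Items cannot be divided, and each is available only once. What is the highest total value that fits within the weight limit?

This is a 0/1 knapsack; check combinations near the capacity.
- item 6: weight 7, value 60
- item 5: weight 6, value 56
- item 2: weight 7, value 54
- item 1: weight 3, value 29
Best: 60 pts.

60 pts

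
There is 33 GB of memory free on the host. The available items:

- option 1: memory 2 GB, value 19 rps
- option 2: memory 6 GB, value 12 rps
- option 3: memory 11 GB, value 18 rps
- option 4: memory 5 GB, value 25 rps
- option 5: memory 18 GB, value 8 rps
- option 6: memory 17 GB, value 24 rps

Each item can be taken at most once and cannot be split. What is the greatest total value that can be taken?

80 rps

Check high-value combinations within 33 GB:
- option 1+option 2+option 4+option 6: memory 2+6+5+17=30, value 19+12+25+24=80
- option 1+option 2+option 3+option 4: memory 2+6+11+5=24, value 19+12+18+25=74
- option 1+option 4+option 6: memory 2+5+17=24, value 19+25+24=68
Best: 80 rps.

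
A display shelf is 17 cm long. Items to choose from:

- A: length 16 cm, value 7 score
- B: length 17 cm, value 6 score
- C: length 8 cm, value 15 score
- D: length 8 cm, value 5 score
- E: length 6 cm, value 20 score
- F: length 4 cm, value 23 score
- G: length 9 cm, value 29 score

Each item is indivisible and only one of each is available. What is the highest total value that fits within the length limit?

52 score

This is a 0/1 knapsack; check combinations near the capacity.
- F+G: length 4+9=13, value 23+29=52
- E+G: length 6+9=15, value 20+29=49
- C+G: length 8+9=17, value 15+29=44
Best: 52 score.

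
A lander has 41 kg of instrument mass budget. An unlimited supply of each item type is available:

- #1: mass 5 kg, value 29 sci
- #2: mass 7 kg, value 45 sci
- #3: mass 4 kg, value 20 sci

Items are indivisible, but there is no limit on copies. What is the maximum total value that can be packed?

Best value-per-unit is #2 at 45/7; filling with it alone gives 5×45 = 225.
Optimal mix: 1×#1 + 5×#2 → mass 40, value 254.

254 sci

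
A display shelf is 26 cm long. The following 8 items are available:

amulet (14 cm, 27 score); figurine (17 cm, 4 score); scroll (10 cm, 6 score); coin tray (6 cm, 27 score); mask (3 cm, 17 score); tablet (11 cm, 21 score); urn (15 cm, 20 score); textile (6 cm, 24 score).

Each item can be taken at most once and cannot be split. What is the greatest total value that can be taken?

Check high-value combinations within 26 cm:
- coin tray+mask+tablet+textile: length 6+3+11+6=26, value 27+17+21+24=89
- amulet+coin tray+textile: length 14+6+6=26, value 27+27+24=78
- scroll+coin tray+mask+textile: length 10+6+3+6=25, value 6+27+17+24=74
- coin tray+tablet+textile: length 6+11+6=23, value 27+21+24=72
Best: 89 score.

89 score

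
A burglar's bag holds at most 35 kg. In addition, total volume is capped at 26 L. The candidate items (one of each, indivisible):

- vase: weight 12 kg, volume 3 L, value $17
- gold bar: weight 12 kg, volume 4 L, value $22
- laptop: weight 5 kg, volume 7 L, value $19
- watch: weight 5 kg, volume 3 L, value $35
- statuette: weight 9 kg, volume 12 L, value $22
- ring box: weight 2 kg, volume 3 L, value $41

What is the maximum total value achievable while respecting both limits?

Feasible sets respecting both limits:
- gold bar+watch+statuette+ring box: weight 28, volume 22, value 120
- gold bar+laptop+watch+ring box: weight 24, volume 17, value 117
- laptop+watch+statuette+ring box: weight 21, volume 25, value 117
- vase+gold bar+watch+ring box: weight 31, volume 13, value 115
Best: $120.

$120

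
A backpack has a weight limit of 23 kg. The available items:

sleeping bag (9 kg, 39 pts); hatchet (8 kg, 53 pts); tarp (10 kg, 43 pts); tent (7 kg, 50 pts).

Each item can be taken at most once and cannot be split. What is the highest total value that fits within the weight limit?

Check high-value combinations within 23 kg:
- hatchet+tent: weight 8+7=15, value 53+50=103
- hatchet+tarp: weight 8+10=18, value 53+43=96
- tarp+tent: weight 10+7=17, value 43+50=93
- sleeping bag+hatchet: weight 9+8=17, value 39+53=92
Best: 103 pts.

103 pts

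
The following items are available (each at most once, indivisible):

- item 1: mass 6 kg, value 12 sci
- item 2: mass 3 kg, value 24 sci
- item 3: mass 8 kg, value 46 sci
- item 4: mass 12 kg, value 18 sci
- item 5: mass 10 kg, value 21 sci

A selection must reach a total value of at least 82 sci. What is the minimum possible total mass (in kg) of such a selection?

17

Subsets with value ≥ 82, sorted by total mass:
- item 1+item 2+item 3: mass 17, value 82
- item 2+item 3+item 5: mass 21, value 91
- item 2+item 3+item 4: mass 23, value 88
Minimum mass: 17 kg.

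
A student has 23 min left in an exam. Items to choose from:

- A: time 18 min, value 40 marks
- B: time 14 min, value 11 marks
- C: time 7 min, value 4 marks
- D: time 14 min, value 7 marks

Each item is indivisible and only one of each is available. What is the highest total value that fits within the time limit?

40 marks

Check high-value combinations within 23 min:
- A: time 18, value 40
- B+C: time 14+7=21, value 11+4=15
- B: time 14, value 11
Best: 40 marks.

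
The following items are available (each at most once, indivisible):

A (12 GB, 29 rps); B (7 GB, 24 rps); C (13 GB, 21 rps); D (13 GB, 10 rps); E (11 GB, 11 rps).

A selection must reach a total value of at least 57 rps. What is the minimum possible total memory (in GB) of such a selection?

30

Subsets with value ≥ 57, sorted by total memory:
- A+B+E: memory 30, value 64
- A+B+C: memory 32, value 74
Minimum memory: 30 GB.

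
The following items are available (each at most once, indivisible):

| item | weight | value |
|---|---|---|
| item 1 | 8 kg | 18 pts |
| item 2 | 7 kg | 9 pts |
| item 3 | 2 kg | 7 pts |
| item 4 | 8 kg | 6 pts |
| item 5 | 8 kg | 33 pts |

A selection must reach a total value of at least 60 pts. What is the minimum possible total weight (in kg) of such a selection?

23

Subsets with value ≥ 60, sorted by total weight:
- item 1+item 2+item 5: weight 23, value 60
- item 1+item 2+item 3+item 5: weight 25, value 67
- item 1+item 3+item 4+item 5: weight 26, value 64
- item 1+item 2+item 4+item 5: weight 31, value 66
Minimum weight: 23 kg.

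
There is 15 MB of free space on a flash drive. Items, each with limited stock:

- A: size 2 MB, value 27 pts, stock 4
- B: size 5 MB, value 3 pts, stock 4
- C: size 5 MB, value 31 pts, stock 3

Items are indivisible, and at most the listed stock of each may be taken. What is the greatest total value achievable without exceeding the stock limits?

Best selections within size 15 and stock limits:
- 4×A + 1×C: size 13, value 139
- 2×A + 2×C: size 14, value 116
Best: 139 pts.

139 pts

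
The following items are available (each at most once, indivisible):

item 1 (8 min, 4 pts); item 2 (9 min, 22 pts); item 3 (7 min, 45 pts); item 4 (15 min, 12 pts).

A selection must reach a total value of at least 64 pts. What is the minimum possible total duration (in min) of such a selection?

Subsets with value ≥ 64, sorted by total duration:
- item 2+item 3: duration 16, value 67
- item 1+item 2+item 3: duration 24, value 71
- item 2+item 3+item 4: duration 31, value 79
- item 1+item 2+item 3+item 4: duration 39, value 83
Minimum duration: 16 min.

16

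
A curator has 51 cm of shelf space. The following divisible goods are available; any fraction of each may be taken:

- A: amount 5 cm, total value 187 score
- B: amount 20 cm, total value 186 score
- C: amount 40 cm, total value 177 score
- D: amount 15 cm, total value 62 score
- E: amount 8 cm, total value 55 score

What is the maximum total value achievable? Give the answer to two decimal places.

507.65

Take in order of value per unit:
- A (187/5 per unit): all 5 → value 187, running total 187.00
- B (186/20 per unit): all 20 → value 186, running total 373.00
- E (55/8 per unit): all 8 → value 55, running total 428.00
- C (177/40 per unit): 18 of 40 → value 18×177/40 = 79.6500, running total 507.65
Total 507.65.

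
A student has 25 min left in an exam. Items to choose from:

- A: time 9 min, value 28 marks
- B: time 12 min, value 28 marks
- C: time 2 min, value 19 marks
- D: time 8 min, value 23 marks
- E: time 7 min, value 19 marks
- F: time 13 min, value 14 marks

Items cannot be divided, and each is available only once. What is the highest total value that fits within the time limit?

75 marks

Check high-value combinations within 25 min:
- A+B+C: time 9+12+2=23, value 28+28+19=75
- A+C+D: time 9+2+8=19, value 28+19+23=70
- B+C+D: time 12+2+8=22, value 28+19+23=70
- A+D+E: time 9+8+7=24, value 28+23+19=70
Best: 75 marks.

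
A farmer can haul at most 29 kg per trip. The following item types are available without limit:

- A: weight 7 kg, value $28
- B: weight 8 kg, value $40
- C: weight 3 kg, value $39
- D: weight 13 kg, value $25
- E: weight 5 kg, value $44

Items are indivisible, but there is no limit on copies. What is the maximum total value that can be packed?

$356

Best value-per-unit is C at 39/3; filling with it alone gives 9×39 = 351.
Optimal mix: 8×C + 1×E → weight 29, value 356.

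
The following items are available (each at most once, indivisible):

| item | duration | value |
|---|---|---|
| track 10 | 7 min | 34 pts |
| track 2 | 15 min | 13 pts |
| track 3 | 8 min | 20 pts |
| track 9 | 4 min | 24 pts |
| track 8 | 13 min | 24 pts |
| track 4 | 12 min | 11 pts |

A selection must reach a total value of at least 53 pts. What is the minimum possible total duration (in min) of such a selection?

Subsets with value ≥ 53, sorted by total duration:
- track 10+track 9: duration 11, value 58
- track 10+track 3: duration 15, value 54
- track 10+track 3+track 9: duration 19, value 78
Minimum duration: 11 min.

11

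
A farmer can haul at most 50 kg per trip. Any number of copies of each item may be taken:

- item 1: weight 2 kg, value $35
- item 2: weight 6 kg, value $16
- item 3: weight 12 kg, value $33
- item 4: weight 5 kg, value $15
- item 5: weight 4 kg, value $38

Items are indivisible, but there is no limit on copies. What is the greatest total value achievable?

$875

Best value-per-unit is item 1 at 35/2, and filling with it alone uses weight 25×2=50. No mix of the others beats 25×35 = 875.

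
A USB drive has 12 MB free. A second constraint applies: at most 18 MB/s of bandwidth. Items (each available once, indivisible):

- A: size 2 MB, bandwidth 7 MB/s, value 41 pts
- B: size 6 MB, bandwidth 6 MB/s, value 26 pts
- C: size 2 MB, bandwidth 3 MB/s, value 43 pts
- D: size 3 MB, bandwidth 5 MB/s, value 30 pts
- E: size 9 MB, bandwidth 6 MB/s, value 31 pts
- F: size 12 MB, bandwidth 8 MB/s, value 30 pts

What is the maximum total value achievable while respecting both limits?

Feasible sets respecting both limits:
- A+C+D: size 7, bandwidth 15, value 114
- A+B+C: size 10, bandwidth 16, value 110
- B+C+D: size 11, bandwidth 14, value 99
- A+B+D: size 11, bandwidth 18, value 97
Best: 114 pts.

114 pts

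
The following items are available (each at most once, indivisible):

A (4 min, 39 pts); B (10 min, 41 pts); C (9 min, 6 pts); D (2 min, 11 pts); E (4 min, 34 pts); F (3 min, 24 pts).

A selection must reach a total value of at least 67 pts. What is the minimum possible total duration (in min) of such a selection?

Subsets with value ≥ 67, sorted by total duration:
- A+E: duration 8, value 73
- A+D+F: duration 9, value 74
- D+E+F: duration 9, value 69
Minimum duration: 8 min.

8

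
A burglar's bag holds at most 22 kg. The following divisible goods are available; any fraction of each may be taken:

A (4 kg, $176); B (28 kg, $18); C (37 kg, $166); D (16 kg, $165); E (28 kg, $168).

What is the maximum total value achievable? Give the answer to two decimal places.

Take in order of value per unit:
- A (176/4 per unit): all 4 → value 176, running total 176.00
- D (165/16 per unit): all 16 → value 165, running total 341.00
- E (168/28 per unit): 2 of 28 → value 2×168/28 = 12.0000, running total 353.00
Total 353.00.

353.00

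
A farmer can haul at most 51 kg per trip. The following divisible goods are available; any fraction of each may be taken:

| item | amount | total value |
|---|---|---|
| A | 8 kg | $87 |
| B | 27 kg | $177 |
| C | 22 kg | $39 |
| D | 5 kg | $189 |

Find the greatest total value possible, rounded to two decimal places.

472.50

Take in order of value per unit:
- D (189/5 per unit): all 5 → value 189, running total 189.00
- A (87/8 per unit): all 8 → value 87, running total 276.00
- B (177/27 per unit): all 27 → value 177, running total 453.00
- C (39/22 per unit): 11 of 22 → value 11×39/22 = 19.5000, running total 472.50
Total 472.50.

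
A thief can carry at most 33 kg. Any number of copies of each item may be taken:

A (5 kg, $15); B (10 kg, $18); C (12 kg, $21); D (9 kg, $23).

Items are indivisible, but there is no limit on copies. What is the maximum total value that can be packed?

Best value-per-unit is A at 15/5; filling with it alone gives 6×15 = 90.
Optimal mix: 3×A + 2×D → weight 33, value 91.

$91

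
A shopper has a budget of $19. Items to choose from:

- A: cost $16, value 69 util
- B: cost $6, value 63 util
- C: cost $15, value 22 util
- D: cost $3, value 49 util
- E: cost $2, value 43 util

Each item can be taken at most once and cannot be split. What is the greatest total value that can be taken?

155 util

Check high-value combinations within $19:
- B+D+E: cost 6+3+2=11, value 63+49+43=155
- A+D: cost 16+3=19, value 69+49=118
- B+D: cost 6+3=9, value 63+49=112
- A+E: cost 16+2=18, value 69+43=112
- B+E: cost 6+2=8, value 63+43=106
Best: 155 util.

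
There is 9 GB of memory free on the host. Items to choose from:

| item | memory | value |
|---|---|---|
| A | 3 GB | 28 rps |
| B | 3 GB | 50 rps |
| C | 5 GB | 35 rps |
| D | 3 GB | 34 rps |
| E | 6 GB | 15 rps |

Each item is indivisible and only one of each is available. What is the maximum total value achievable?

Check high-value combinations within 9 GB:
- A+B+D: memory 3+3+3=9, value 28+50+34=112
- B+C: memory 3+5=8, value 50+35=85
- B+D: memory 3+3=6, value 50+34=84
- A+B: memory 3+3=6, value 28+50=78
- C+D: memory 5+3=8, value 35+34=69
Best: 112 rps.

112 rps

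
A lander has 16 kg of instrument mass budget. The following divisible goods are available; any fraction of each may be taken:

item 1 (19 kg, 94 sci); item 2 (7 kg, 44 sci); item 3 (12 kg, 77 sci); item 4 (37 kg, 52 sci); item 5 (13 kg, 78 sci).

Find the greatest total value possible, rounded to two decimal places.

Take in order of value per unit:
- item 3 (77/12 per unit): all 12 → value 77, running total 77.00
- item 2 (44/7 per unit): 4 of 7 → value 4×44/7 = 25.1429, running total 102.14
Total 102.14.

102.14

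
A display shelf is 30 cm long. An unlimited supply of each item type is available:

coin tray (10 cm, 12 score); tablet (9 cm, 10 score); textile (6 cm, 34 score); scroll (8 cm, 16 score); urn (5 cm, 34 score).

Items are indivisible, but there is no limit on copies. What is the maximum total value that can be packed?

Best value-per-unit is urn at 34/5, and filling with it alone uses length 6×5=30. No mix of the others beats 6×34 = 204.

204 score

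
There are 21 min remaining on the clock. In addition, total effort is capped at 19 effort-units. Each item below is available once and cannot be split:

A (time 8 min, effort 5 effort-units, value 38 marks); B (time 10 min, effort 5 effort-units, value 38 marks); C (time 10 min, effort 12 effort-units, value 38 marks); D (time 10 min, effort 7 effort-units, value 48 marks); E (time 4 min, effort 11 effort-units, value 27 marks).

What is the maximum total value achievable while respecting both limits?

86 marks

Feasible sets respecting both limits:
- A+D: time 18, effort 12, value 86
- B+D: time 20, effort 12, value 86
- C+D: time 20, effort 19, value 86
Best: 86 marks.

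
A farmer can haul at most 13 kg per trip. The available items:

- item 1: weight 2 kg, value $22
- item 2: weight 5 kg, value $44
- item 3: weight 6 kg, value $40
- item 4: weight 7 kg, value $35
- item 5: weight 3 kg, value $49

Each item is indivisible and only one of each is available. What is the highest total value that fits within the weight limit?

$115

This is a 0/1 knapsack; check combinations near the capacity.
- item 1+item 2+item 5: weight 2+5+3=10, value 22+44+49=115
- item 1+item 3+item 5: weight 2+6+3=11, value 22+40+49=111
- item 1+item 4+item 5: weight 2+7+3=12, value 22+35+49=106
- item 1+item 2+item 3: weight 2+5+6=13, value 22+44+40=106
Best: $115.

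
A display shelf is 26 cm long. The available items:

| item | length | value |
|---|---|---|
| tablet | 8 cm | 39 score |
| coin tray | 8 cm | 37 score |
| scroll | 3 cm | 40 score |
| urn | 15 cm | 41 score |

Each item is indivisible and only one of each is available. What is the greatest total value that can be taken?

120 score

Check high-value combinations within 26 cm:
- tablet+scroll+urn: length 8+3+15=26, value 39+40+41=120
- coin tray+scroll+urn: length 8+3+15=26, value 37+40+41=118
- tablet+coin tray+scroll: length 8+8+3=19, value 39+37+40=116
Best: 120 score.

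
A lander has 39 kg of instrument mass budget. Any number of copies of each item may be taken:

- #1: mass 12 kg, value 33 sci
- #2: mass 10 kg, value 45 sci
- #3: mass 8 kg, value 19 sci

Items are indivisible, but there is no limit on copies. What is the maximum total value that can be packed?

Best value-per-unit is #2 at 45/10; filling with it alone gives 3×45 = 135.
Optimal mix: 3×#2 + 1×#3 → mass 38, value 154.

154 sci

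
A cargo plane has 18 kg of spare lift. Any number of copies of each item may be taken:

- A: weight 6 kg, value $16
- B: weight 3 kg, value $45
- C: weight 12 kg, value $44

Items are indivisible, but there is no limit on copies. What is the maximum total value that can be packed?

$270

Best value-per-unit is B at 45/3, and filling with it alone uses weight 6×3=18. No mix of the others beats 6×45 = 270.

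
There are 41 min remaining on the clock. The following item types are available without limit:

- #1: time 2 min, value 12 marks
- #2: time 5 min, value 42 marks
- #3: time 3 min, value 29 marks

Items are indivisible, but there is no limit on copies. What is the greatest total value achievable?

390 marks

Best value-per-unit is #3 at 29/3; filling with it alone gives 13×29 = 377.
Optimal mix: 1×#2 + 12×#3 → time 41, value 390.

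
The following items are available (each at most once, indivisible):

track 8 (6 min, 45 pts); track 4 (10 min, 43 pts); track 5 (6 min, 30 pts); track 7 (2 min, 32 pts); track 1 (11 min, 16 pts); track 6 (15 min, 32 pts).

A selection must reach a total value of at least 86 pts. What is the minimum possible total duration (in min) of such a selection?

14

Subsets with value ≥ 86, sorted by total duration:
- track 8+track 5+track 7: duration 14, value 107
- track 8+track 4: duration 16, value 88
- track 8+track 4+track 7: duration 18, value 120
Minimum duration: 14 min.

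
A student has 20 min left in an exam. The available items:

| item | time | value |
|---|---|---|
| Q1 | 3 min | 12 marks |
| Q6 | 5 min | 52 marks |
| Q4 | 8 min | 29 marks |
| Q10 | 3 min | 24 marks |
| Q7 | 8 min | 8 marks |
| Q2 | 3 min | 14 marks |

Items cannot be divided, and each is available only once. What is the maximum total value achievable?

119 marks

Check high-value combinations within 20 min:
- Q6+Q4+Q10+Q2: time 5+8+3+3=19, value 52+29+24+14=119
- Q1+Q6+Q4+Q10: time 3+5+8+3=19, value 12+52+29+24=117
- Q1+Q6+Q4+Q2: time 3+5+8+3=19, value 12+52+29+14=107
- Q6+Q4+Q10: time 5+8+3=16, value 52+29+24=105
Best: 119 marks.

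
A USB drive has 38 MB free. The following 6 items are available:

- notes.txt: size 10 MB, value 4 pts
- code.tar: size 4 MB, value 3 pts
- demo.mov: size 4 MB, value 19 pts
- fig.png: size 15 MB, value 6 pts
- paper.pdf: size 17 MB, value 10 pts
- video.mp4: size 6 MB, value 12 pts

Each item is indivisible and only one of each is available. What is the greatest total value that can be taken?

45 pts

Check high-value combinations within 38 MB:
- notes.txt+demo.mov+paper.pdf+video.mp4: size 10+4+17+6=37, value 4+19+10+12=45
- code.tar+demo.mov+paper.pdf+video.mp4: size 4+4+17+6=31, value 3+19+10+12=44
- demo.mov+paper.pdf+video.mp4: size 4+17+6=27, value 19+10+12=41
- notes.txt+demo.mov+fig.png+video.mp4: size 10+4+15+6=35, value 4+19+6+12=41
- code.tar+demo.mov+fig.png+video.mp4: size 4+4+15+6=29, value 3+19+6+12=40
Best: 45 pts.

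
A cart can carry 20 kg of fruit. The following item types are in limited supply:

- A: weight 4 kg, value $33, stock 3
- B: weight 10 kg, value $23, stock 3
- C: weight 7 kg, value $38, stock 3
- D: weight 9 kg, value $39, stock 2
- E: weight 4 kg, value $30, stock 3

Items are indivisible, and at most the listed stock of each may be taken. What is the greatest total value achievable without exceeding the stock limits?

Best selections within weight 20 and stock limits:
- 3×A + 2×E: weight 20, value 159
- 2×A + 3×E: weight 20, value 156
Best: $159.

$159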